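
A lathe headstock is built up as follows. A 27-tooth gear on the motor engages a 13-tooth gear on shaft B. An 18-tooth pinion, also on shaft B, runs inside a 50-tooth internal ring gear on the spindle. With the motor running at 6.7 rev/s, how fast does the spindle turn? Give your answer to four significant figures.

the motor → shaft B (gear mesh, 13/27): 6.7 ÷ 0.48148 = 13.915 rev/s
shaft B → the spindle (internal gear, 50/18): 13.915 ÷ 2.7778 = 5.0095 rev/s

5.010 rev/s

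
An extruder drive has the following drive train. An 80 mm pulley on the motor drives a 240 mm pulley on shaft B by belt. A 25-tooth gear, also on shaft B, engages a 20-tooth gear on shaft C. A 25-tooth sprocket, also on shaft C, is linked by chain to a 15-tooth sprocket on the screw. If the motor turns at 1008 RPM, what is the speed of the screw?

700 RPM

the motor → shaft B (belt, 240/80): 1008 ÷ 3 = 336 RPM
shaft B → shaft C (gear mesh, 20/25): 336 ÷ 0.8 = 420 RPM
shaft C → the screw (chain, 15/25): 420 ÷ 0.6 = 700 RPM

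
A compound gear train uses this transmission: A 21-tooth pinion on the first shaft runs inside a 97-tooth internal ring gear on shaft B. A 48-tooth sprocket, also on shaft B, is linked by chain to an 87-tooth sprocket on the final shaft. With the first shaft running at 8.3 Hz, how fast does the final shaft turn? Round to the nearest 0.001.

Internal gear: ratio = 97/21 = 4.619, so shaft B turns at 8.3 / 4.619 = 1.7969 Hz.
Chain: ratio = 87/48 = 1.8125, so the final shaft turns at 1.7969 / 1.8125 = 0.9914 Hz.

0.991 Hz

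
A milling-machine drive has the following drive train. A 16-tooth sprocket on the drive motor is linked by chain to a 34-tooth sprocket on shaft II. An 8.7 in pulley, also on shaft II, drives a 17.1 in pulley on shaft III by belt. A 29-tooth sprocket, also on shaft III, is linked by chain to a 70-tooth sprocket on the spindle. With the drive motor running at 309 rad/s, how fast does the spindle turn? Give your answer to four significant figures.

the drive motor → shaft II (chain, 34/16): 309 ÷ 2.125 = 145.41 rad/s
shaft II → shaft III (belt, 17.1/8.7): 145.41 ÷ 1.9655 = 73.981 rad/s
shaft III → the spindle (chain, 70/29): 73.981 ÷ 2.4138 = 30.649 rad/s

30.65 rad/s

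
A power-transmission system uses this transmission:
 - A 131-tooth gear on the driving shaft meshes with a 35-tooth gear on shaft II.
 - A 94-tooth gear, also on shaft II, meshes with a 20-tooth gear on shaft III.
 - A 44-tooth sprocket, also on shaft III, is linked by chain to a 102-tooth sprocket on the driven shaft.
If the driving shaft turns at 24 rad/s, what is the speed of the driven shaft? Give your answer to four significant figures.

182.1 rad/s

Gear mesh: ratio = 35/131 = 0.26718, so shaft II turns at 24 / 0.26718 = 89.829 rad/s.
Gear mesh: ratio = 20/94 = 0.21277, so shaft III turns at 89.829 / 0.21277 = 422.19 rad/s.
Chain: ratio = 102/44 = 2.3182, so the driven shaft turns at 422.19 / 2.3182 = 182.12 rad/s.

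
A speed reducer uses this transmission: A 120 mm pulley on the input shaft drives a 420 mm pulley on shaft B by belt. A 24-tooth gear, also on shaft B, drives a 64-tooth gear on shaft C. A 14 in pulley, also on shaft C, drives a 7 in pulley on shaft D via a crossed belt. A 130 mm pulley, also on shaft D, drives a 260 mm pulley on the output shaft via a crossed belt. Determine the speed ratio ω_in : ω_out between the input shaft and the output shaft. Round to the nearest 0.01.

Each stage contributes driven/driver: belt 420/120 = 3.5, gear mesh 64/24 = 2.6667, belt 7/14 = 0.5, belt 260/130 = 2.
Overall: 3.5 × 2.6667 × 0.5 × 2 = 9.3333.

9.33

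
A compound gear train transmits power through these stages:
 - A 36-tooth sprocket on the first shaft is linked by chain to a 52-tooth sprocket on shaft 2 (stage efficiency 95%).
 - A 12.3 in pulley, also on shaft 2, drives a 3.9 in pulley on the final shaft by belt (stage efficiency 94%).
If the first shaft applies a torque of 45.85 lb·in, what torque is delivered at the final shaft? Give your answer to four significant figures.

After the chain (52/36): 45.85 × 1.4444 × 0.95 = 62.916 lb·in
After the belt (3.9/12.3): 62.916 × 0.31707 × 0.94 = 18.752 lb·in

18.75 lb·in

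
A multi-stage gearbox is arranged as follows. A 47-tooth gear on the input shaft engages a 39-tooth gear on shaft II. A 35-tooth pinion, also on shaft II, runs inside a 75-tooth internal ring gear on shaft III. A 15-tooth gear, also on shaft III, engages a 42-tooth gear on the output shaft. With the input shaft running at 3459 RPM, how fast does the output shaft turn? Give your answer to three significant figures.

gear mesh 39/47 = 0.82979 → 3459/0.82979 = 4168.5 RPM
internal gear 75/35 = 2.1429 → 4168.5/2.1429 = 1945.3 RPM
gear mesh 42/15 = 2.8 → 1945.3/2.8 = 694.76 RPM

695 RPM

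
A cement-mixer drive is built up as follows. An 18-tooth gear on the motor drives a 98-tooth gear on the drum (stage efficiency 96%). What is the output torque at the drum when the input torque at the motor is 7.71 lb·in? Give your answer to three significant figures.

gear mesh 98/18 = 5.4444 → τ = 7.71·5.4444·0.96 = 40.298 lb·in

40.3 lb·in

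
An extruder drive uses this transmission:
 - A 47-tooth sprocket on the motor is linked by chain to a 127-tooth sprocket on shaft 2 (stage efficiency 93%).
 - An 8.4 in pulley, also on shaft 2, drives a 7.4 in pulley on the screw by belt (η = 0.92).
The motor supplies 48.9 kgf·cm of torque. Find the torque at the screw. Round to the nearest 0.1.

99.6 kgf·cm

Chain: ratio = 127/47 = 2.7021; torque at shaft 2 = 48.9 × 2.7021 × 0.93 = 122.88 kgf·cm.
Belt: ratio = 7.4/8.4 = 0.88095; torque at the screw = 122.88 × 0.88095 × 0.92 = 99.595 kgf·cm.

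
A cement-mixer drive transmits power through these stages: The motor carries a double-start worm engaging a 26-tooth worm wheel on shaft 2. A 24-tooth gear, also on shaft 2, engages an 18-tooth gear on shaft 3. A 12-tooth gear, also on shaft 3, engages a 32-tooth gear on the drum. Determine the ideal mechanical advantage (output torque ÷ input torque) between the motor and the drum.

26

Each stage contributes driven/driver: worm 26/2 = 13, gear mesh 18/24 = 0.75, gear mesh 32/12 = 2.6667.
Overall: 13 × 0.75 × 2.6667 = 26.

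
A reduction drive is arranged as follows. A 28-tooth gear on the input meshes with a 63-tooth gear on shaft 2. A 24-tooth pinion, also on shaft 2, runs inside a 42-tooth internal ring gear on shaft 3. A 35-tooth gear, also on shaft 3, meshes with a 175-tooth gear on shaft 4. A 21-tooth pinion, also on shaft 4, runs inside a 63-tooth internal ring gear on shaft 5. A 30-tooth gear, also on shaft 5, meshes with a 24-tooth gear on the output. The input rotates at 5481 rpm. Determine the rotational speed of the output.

Gear mesh: ratio = 63/28 = 2.25, so shaft 2 turns at 5481 / 2.25 = 2436 rpm.
Internal gear: ratio = 42/24 = 1.75, so shaft 3 turns at 2436 / 1.75 = 1392 rpm.
Gear mesh: ratio = 175/35 = 5, so shaft 4 turns at 1392 / 5 = 278.4 rpm.
Internal gear: ratio = 63/21 = 3, so shaft 5 turns at 278.4 / 3 = 92.8 rpm.
Gear mesh: ratio = 24/30 = 0.8, so the output turns at 92.8 / 0.8 = 116 rpm.

116 rpm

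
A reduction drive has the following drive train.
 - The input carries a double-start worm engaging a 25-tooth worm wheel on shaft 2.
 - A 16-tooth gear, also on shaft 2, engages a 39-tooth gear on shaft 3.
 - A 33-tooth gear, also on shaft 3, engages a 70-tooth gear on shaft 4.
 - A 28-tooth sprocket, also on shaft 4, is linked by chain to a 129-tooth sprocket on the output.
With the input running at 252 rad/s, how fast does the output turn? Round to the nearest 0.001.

the input → shaft 2 (worm, 25/2): 252 ÷ 12.5 = 20.16 rad/s
shaft 2 → shaft 3 (gear mesh, 39/16): 20.16 ÷ 2.4375 = 8.2708 rad/s
shaft 3 → shaft 4 (gear mesh, 70/33): 8.2708 ÷ 2.1212 = 3.8991 rad/s
shaft 4 → the output (chain, 129/28): 3.8991 ÷ 4.6071 = 0.84631 rad/s

0.846 rad/s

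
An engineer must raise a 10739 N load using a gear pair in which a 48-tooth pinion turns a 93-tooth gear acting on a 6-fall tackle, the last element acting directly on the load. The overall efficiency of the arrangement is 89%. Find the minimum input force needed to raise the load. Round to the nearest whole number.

Gear pair MA = 93/48 = 1.9375.
Block-and-tackle MA = number of supporting rope parts = 6.
Combined ideal MA = 1.9375 × 6 = 11.625.
Actual MA = 11.625 × 0.89 = 10.346.
Effort = load / actual MA = 10739 / 10.346 = 1038 N.

1038 N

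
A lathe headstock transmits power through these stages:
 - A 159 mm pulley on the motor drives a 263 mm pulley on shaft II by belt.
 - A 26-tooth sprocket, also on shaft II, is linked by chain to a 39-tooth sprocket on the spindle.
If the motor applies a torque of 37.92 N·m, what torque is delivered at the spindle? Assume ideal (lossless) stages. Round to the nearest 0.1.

94.1 N·m

Belt: ratio = 263/159 = 1.6541; torque at shaft II = 37.92 × 1.6541 = 62.723 N·m.
Chain: ratio = 39/26 = 1.5; torque at the spindle = 62.723 × 1.5 = 94.085 N·m.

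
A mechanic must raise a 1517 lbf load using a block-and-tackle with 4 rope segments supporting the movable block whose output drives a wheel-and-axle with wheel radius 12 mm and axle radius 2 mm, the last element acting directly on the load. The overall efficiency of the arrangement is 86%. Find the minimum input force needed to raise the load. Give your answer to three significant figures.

73.5 lbf

Block-and-tackle MA = number of supporting rope parts = 4.
Wheel-and-axle MA = R/r = 12/2 = 6.
Combined ideal MA = 4 × 6 = 24.
Actual MA = 24 × 0.86 = 20.64.
Effort = load / actual MA = 1517 / 20.64 = 73.498 lbf.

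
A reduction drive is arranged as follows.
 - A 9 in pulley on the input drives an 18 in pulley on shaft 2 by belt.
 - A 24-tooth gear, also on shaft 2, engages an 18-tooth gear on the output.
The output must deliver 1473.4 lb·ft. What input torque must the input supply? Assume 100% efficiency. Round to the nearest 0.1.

Overall ratio R = 2 × 0.75 = 1.5.
Input torque = output torque / R = 1473.4 / 1.5 = 982.27 lb·ft.

982.3 lb·ft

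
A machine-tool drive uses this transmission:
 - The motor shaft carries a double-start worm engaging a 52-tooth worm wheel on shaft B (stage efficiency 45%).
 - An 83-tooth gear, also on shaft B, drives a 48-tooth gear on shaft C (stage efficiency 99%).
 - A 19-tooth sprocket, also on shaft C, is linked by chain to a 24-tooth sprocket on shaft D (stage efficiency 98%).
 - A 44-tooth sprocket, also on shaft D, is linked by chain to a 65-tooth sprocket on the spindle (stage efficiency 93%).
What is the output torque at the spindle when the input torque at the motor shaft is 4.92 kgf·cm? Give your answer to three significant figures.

56.1 kgf·cm

Worm: ratio = 52/2 = 26; torque at shaft B = 4.92 × 26 × 0.45 = 57.564 kgf·cm.
Gear mesh: ratio = 48/83 = 0.57831; torque at shaft C = 57.564 × 0.57831 × 0.99 = 32.957 kgf·cm.
Chain: ratio = 24/19 = 1.2632; torque at shaft D = 32.957 × 1.2632 × 0.98 = 40.797 kgf·cm.
Chain: ratio = 65/44 = 1.4773; torque at the spindle = 40.797 × 1.4773 × 0.93 = 56.05 kgf·cm.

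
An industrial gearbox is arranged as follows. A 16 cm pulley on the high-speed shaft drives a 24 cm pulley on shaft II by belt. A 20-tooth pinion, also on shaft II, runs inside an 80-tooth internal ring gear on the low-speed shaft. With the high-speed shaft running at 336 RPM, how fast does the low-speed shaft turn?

Belt: ratio = 24/16 = 1.5, so shaft II turns at 336 / 1.5 = 224 RPM.
Internal gear: ratio = 80/20 = 4, so the low-speed shaft turns at 224 / 4 = 56 RPM.

56 RPM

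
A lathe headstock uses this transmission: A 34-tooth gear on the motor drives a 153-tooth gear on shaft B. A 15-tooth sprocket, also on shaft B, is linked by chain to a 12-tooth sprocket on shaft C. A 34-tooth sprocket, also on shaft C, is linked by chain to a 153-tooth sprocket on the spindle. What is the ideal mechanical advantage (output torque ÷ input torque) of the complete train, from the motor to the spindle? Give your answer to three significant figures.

16.2

Each stage contributes driven/driver: gear mesh 153/34 = 4.5, chain 12/15 = 0.8, chain 153/34 = 4.5.
Overall: 4.5 × 0.8 × 4.5 = 16.2.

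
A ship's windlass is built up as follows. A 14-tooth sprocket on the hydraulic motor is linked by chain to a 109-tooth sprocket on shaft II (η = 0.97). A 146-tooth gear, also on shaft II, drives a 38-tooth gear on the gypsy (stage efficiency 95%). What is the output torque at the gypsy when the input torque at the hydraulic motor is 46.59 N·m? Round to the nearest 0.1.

87.0 N·m

chain 109/14 = 7.7857 → τ = 46.59·7.7857·0.97 = 351.85 N·m
gear mesh 38/146 = 0.26027 → τ = 351.85·0.26027·0.95 = 87 N·m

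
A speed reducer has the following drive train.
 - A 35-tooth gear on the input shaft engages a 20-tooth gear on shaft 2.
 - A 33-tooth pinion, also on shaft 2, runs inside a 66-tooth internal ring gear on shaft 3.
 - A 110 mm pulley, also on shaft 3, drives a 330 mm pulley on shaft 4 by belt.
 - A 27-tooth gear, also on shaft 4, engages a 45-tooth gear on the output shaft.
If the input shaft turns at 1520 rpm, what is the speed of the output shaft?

Gear mesh: ratio = 20/35 = 0.57143, so shaft 2 turns at 1520 / 0.57143 = 2660 rpm.
Internal gear: ratio = 66/33 = 2, so shaft 3 turns at 2660 / 2 = 1330 rpm.
Belt: ratio = 330/110 = 3, so shaft 4 turns at 1330 / 3 = 443.33 rpm.
Gear mesh: ratio = 45/27 = 1.6667, so the output shaft turns at 443.33 / 1.6667 = 266 rpm.

266 rpm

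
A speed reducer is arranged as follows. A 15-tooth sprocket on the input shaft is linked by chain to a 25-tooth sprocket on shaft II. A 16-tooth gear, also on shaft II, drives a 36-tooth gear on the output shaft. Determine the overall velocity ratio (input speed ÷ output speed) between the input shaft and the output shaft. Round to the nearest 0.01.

3.75

Each stage contributes driven/driver: chain 25/15 = 1.6667, gear mesh 36/16 = 2.25.
Overall: 1.6667 × 2.25 = 3.75.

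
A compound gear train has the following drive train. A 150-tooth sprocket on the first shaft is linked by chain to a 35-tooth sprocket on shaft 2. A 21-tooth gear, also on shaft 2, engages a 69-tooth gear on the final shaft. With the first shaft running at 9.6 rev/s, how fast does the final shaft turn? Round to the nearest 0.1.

the first shaft → shaft 2 (chain, 35/150): 9.6 ÷ 0.23333 = 41.143 rev/s
shaft 2 → the final shaft (gear mesh, 69/21): 41.143 ÷ 3.2857 = 12.522 rev/s

12.5 rev/s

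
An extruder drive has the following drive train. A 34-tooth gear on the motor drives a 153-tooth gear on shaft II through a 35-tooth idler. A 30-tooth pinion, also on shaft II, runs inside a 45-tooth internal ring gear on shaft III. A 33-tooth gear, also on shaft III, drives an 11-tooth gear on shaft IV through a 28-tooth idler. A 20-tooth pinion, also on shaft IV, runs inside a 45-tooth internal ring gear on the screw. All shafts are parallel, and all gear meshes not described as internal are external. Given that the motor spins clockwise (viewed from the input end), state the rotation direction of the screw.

the motor → shaft II: driver → idler → driven is 2 external meshes, 2 reversals → CW.
shaft II → shaft III: internal mesh, same direction → CW.
shaft III → shaft IV: driver → idler → driven is 2 external meshes, 2 reversals → CW.
shaft IV → the screw: internal mesh, same direction → CW.
4 reversals in total — an even number — so the screw turns the same way as the motor.

clockwise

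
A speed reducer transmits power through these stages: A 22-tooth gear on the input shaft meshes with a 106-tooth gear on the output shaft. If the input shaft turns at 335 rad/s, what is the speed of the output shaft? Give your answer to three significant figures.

69.5 rad/s

gear mesh 106/22 = 4.8182 → 335/4.8182 = 69.528 rad/s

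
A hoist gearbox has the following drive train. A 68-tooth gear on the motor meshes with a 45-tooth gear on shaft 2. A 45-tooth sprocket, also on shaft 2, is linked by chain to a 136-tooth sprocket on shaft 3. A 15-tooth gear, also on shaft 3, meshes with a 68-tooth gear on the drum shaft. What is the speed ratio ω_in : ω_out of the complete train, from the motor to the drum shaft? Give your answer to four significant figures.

9.067

Each stage contributes driven/driver: gear mesh 45/68 = 0.66176, chain 136/45 = 3.0222, gear mesh 68/15 = 4.5333.
Overall: 0.66176 × 3.0222 × 4.5333 = 9.0667.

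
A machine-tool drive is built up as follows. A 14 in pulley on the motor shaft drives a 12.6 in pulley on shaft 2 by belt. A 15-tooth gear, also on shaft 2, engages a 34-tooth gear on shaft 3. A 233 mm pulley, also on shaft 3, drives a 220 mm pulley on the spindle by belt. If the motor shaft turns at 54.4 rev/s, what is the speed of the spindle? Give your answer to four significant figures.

the motor shaft → shaft 2 (belt, 12.6/14): 54.4 ÷ 0.9 = 60.444 rev/s
shaft 2 → shaft 3 (gear mesh, 34/15): 60.444 ÷ 2.2667 = 26.667 rev/s
shaft 3 → the spindle (belt, 220/233): 26.667 ÷ 0.94421 = 28.242 rev/s

28.24 rev/s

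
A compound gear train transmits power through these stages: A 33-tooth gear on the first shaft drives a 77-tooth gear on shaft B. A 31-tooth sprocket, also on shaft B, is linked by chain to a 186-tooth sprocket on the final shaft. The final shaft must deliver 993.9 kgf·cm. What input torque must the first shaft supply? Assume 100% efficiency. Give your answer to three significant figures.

71.0 kgf·cm

Overall ratio R = 2.3333 × 6 = 14.
Input torque = output torque / R = 993.9 / 14 = 70.993 kgf·cm.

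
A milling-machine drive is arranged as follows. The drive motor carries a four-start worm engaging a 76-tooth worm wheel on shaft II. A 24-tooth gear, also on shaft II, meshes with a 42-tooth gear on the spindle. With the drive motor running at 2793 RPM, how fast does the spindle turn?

worm 76/4 = 19 → 2793/19 = 147 RPM
gear mesh 42/24 = 1.75 → 147/1.75 = 84 RPM

84 RPM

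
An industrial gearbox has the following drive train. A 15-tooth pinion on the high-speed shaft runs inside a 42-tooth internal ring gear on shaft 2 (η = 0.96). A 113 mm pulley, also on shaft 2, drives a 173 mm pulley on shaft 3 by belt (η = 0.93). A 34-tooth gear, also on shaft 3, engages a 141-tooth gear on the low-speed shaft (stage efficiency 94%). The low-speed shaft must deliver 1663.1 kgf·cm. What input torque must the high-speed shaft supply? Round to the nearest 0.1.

111.5 kgf·cm

Overall ratio R = 2.8 × 1.531 × 4.1471 = 17.777; overall efficiency η = 0.96 × 0.93 × 0.94 = 0.8392.
Input torque = output torque / (R × η) = 1663.1 / (17.777 × 0.8392) = 111.47 kgf·cm.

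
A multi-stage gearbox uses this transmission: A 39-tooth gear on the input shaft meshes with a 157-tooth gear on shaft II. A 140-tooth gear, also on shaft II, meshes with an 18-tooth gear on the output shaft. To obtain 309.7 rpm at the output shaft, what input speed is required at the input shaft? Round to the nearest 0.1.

Overall ratio R = 4.0256 × 0.12857 = 0.51758.
Required input speed = output speed × R = 309.7 × 0.51758 = 160.3 rpm.

160.3 rpm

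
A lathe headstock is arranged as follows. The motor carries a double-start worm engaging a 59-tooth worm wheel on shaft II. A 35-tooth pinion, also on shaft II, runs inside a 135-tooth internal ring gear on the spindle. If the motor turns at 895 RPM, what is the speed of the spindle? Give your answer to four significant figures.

7.866 RPM

Worm: ratio = 59/2 = 29.5, so shaft II turns at 895 / 29.5 = 30.339 RPM.
Internal gear: ratio = 135/35 = 3.8571, so the spindle turns at 30.339 / 3.8571 = 7.8657 RPM.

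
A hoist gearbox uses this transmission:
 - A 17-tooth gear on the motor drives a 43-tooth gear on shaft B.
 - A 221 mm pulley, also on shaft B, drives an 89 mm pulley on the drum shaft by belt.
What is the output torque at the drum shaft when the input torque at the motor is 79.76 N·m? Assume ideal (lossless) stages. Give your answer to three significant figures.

81.2 N·m

Gear mesh: ratio = 43/17 = 2.5294; torque at shaft B = 79.76 × 2.5294 = 201.75 N·m.
Belt: ratio = 89/221 = 0.40271; torque at the drum shaft = 201.75 × 0.40271 = 81.246 N·m.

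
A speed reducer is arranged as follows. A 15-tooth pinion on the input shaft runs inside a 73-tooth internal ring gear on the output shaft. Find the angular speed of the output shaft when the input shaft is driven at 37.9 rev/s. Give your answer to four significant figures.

internal gear 73/15 = 4.8667 → 37.9/4.8667 = 7.7877 rev/s

7.788 rev/s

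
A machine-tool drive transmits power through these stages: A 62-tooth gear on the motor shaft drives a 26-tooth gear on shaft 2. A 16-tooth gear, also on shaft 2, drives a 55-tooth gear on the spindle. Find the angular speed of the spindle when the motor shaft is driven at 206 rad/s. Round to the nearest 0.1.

the motor shaft → shaft 2 (gear mesh, 26/62): 206 ÷ 0.41935 = 491.23 rad/s
shaft 2 → the spindle (gear mesh, 55/16): 491.23 ÷ 3.4375 = 142.9 rad/s

142.9 rad/s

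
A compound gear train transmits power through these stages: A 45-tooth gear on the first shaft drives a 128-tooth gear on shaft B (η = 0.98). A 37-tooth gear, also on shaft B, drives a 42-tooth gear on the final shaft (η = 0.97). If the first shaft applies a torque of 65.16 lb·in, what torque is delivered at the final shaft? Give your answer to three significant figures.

Gear mesh: ratio = 128/45 = 2.8444; torque at shaft B = 65.16 × 2.8444 × 0.98 = 181.64 lb·in.
Gear mesh: ratio = 42/37 = 1.1351; torque at the final shaft = 181.64 × 1.1351 × 0.97 = 200 lb·in.

200 lb·in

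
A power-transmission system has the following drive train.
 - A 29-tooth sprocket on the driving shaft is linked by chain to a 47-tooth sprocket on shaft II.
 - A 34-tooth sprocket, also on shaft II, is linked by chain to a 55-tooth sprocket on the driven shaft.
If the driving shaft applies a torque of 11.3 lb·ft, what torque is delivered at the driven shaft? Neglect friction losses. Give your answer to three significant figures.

29.6 lb·ft

Chain: ratio = 47/29 = 1.6207; torque at shaft II = 11.3 × 1.6207 = 18.314 lb·ft.
Chain: ratio = 55/34 = 1.6176; torque at the driven shaft = 18.314 × 1.6176 = 29.625 lb·ft.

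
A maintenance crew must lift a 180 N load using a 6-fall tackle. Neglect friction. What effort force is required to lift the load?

30 N

Block-and-tackle MA = number of supporting rope parts = 6.
Effort = load / MA = 180 / 6 = 30 N.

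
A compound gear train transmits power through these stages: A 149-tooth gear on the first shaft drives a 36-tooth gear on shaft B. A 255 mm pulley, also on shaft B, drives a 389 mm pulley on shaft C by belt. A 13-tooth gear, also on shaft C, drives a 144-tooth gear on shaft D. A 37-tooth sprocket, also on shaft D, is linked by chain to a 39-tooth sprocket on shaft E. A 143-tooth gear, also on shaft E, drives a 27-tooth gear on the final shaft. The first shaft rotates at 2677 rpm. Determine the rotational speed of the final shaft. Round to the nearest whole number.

3295 rpm

the first shaft → shaft B (gear mesh, 36/149): 2677 ÷ 0.24161 = 11080 rpm
shaft B → shaft C (belt, 389/255): 11080 ÷ 1.5255 = 7263.1 rpm
shaft C → shaft D (gear mesh, 144/13): 7263.1 ÷ 11.077 = 655.7 rpm
shaft D → shaft E (chain, 39/37): 655.7 ÷ 1.0541 = 622.07 rpm
shaft E → the final shaft (gear mesh, 27/143): 622.07 ÷ 0.18881 = 3294.7 rpm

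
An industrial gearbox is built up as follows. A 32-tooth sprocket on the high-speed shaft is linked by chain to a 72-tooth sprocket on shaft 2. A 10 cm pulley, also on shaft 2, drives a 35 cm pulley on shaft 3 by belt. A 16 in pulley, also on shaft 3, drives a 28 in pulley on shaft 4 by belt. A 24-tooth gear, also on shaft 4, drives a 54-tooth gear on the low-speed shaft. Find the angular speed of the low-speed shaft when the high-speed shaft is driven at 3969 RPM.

chain 72/32 = 2.25 → 3969/2.25 = 1764 RPM
belt 35/10 = 3.5 → 1764/3.5 = 504 RPM
belt 28/16 = 1.75 → 504/1.75 = 288 RPM
gear mesh 54/24 = 2.25 → 288/2.25 = 128 RPM

128 RPM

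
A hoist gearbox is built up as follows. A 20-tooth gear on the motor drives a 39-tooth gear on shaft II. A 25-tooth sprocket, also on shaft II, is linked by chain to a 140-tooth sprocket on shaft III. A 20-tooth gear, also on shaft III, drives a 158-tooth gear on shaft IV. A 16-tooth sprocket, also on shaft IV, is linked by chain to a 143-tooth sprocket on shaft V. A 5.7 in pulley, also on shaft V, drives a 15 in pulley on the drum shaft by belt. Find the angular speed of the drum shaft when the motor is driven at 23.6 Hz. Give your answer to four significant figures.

0.01163 Hz

gear mesh 39/20 = 1.95 → 23.6/1.95 = 12.103 Hz
chain 140/25 = 5.6 → 12.103/5.6 = 2.1612 Hz
gear mesh 158/20 = 7.9 → 2.1612/7.9 = 0.27357 Hz
chain 143/16 = 8.9375 → 0.27357/8.9375 = 0.030609 Hz
belt 15/5.7 = 2.6316 → 0.030609/2.6316 = 0.011631 Hz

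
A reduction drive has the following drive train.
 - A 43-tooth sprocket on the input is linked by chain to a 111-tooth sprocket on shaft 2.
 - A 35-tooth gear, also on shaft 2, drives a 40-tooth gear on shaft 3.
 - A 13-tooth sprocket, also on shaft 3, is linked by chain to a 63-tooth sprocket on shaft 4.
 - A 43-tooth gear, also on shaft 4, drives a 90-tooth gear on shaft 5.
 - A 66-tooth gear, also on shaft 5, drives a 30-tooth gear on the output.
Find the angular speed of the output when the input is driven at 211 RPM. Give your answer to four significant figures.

15.51 RPM

chain 111/43 = 2.5814 → 211/2.5814 = 81.739 RPM
gear mesh 40/35 = 1.1429 → 81.739/1.1429 = 71.521 RPM
chain 63/13 = 4.8462 → 71.521/4.8462 = 14.758 RPM
gear mesh 90/43 = 2.093 → 14.758/2.093 = 7.0512 RPM
gear mesh 30/66 = 0.45455 → 7.0512/0.45455 = 15.513 RPM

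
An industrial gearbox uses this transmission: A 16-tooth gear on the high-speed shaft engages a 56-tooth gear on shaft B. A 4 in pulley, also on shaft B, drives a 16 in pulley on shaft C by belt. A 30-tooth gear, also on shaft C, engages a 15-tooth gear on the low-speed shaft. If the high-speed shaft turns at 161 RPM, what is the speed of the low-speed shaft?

the high-speed shaft → shaft B (gear mesh, 56/16): 161 ÷ 3.5 = 46 RPM
shaft B → shaft C (belt, 16/4): 46 ÷ 4 = 11.5 RPM
shaft C → the low-speed shaft (gear mesh, 15/30): 11.5 ÷ 0.5 = 23 RPM

23 RPM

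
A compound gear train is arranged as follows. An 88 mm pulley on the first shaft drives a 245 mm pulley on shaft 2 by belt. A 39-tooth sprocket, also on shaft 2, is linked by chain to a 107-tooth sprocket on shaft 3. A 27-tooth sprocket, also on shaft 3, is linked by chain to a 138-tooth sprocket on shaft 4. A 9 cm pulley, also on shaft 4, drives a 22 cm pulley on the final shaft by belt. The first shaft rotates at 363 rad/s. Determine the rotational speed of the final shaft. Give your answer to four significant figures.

the first shaft → shaft 2 (belt, 245/88): 363 ÷ 2.7841 = 130.38 rad/s
shaft 2 → shaft 3 (chain, 107/39): 130.38 ÷ 2.7436 = 47.523 rad/s
shaft 3 → shaft 4 (chain, 138/27): 47.523 ÷ 5.1111 = 9.298 rad/s
shaft 4 → the final shaft (belt, 22/9): 9.298 ÷ 2.4444 = 3.8037 rad/s

3.804 rad/s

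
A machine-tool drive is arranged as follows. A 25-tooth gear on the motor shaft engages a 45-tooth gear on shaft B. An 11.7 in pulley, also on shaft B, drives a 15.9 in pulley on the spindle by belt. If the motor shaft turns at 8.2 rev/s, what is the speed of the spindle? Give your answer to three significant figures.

Gear mesh: ratio = 45/25 = 1.8, so shaft B turns at 8.2 / 1.8 = 4.5556 rev/s.
Belt: ratio = 15.9/11.7 = 1.359, so the spindle turns at 4.5556 / 1.359 = 3.3522 rev/s.

3.35 rev/s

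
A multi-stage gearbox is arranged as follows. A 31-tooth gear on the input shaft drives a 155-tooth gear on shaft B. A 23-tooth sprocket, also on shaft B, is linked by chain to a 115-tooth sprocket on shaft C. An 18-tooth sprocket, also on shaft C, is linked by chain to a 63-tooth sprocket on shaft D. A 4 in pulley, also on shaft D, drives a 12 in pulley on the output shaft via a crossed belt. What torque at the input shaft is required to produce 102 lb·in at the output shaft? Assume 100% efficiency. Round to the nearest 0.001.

0.389 lb·in

Overall ratio R = 5 × 5 × 3.5 × 3 = 262.5.
Input torque = output torque / R = 102 / 262.5 = 0.38857 lb·in.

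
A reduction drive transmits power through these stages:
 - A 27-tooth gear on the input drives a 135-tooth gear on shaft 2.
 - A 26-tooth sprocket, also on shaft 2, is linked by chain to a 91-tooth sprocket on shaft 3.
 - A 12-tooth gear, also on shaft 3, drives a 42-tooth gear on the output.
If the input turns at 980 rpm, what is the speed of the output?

16 rpm

Gear mesh: ratio = 135/27 = 5, so shaft 2 turns at 980 / 5 = 196 rpm.
Chain: ratio = 91/26 = 3.5, so shaft 3 turns at 196 / 3.5 = 56 rpm.
Gear mesh: ratio = 42/12 = 3.5, so the output turns at 56 / 3.5 = 16 rpm.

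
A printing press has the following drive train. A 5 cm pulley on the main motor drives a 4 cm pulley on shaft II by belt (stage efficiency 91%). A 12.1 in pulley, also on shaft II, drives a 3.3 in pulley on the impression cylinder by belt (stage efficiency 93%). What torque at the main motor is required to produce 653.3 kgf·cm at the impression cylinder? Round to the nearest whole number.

3538 kgf·cm

Overall ratio R = 0.8 × 0.27273 = 0.21818; overall efficiency η = 0.91 × 0.93 = 0.8463.
Input torque = output torque / (R × η) = 653.3 / (0.21818 × 0.8463) = 3538.1 kgf·cm.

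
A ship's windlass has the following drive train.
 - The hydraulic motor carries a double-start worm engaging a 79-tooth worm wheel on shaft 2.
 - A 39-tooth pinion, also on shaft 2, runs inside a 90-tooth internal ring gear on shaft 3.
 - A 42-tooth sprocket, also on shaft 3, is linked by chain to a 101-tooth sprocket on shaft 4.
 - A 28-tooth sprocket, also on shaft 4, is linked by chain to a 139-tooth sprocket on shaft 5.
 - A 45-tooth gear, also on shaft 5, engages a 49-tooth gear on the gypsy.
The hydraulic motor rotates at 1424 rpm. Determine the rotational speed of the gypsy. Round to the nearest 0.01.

Worm: ratio = 79/2 = 39.5, so shaft 2 turns at 1424 / 39.5 = 36.051 rpm.
Internal gear: ratio = 90/39 = 2.3077, so shaft 3 turns at 36.051 / 2.3077 = 15.622 rpm.
Chain: ratio = 101/42 = 2.4048, so shaft 4 turns at 15.622 / 2.4048 = 6.4963 rpm.
Chain: ratio = 139/28 = 4.9643, so shaft 5 turns at 6.4963 / 4.9643 = 1.3086 rpm.
Gear mesh: ratio = 49/45 = 1.0889, so the gypsy turns at 1.3086 / 1.0889 = 1.2018 rpm.

1.20 rpm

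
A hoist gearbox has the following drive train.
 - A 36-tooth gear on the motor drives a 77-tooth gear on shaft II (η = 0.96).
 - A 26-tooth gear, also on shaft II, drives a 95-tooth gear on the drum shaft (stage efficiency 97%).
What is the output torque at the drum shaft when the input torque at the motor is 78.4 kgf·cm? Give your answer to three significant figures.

571 kgf·cm

Gear mesh: ratio = 77/36 = 2.1389; torque at shaft II = 78.4 × 2.1389 × 0.96 = 160.98 kgf·cm.
Gear mesh: ratio = 95/26 = 3.6538; torque at the drum shaft = 160.98 × 3.6538 × 0.97 = 570.55 kgf·cm.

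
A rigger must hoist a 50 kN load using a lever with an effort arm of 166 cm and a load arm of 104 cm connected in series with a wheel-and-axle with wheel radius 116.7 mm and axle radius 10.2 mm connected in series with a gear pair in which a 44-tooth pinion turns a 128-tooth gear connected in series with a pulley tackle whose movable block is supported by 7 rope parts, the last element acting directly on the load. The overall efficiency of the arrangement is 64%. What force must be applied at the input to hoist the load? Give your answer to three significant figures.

Lever MA = effort arm / load arm = 166/104 = 1.5962.
Wheel-and-axle MA = R/r = 116.7/10.2 = 11.441.
Gear pair MA = 128/44 = 2.9091.
Block-and-tackle MA = number of supporting rope parts = 7.
Combined ideal MA = 1.5962 × 11.441 × 2.9091 × 7 = 371.88.
Actual MA = 371.88 × 0.64 = 238.
Effort = load / actual MA = 50 / 238 = 0.21008 kN.

0.210 kN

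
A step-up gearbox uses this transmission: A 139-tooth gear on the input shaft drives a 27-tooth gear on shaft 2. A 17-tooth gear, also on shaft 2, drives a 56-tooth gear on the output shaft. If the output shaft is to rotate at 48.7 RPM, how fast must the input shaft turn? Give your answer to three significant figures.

31.2 RPM

Overall ratio R = 0.19424 × 3.2941 = 0.63986.
Required input speed = output speed × R = 48.7 × 0.63986 = 31.161 RPM.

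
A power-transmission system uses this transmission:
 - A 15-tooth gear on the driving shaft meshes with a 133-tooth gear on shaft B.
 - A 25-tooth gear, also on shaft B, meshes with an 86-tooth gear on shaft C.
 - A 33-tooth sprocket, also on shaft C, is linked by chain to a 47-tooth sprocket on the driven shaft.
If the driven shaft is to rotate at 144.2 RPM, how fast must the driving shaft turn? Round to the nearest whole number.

6264 RPM

Overall ratio R = 8.8667 × 3.44 × 1.4242 = 43.441.
Required input speed = output speed × R = 144.2 × 43.441 = 6264.2 RPM.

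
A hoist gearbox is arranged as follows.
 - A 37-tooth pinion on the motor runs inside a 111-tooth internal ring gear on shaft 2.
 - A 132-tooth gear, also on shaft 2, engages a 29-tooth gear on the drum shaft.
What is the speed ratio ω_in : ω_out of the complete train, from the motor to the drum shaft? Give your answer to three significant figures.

Each stage contributes driven/driver: internal gear 111/37 = 3, gear mesh 29/132 = 0.2197.
Overall: 3 × 0.2197 = 0.65909.

0.659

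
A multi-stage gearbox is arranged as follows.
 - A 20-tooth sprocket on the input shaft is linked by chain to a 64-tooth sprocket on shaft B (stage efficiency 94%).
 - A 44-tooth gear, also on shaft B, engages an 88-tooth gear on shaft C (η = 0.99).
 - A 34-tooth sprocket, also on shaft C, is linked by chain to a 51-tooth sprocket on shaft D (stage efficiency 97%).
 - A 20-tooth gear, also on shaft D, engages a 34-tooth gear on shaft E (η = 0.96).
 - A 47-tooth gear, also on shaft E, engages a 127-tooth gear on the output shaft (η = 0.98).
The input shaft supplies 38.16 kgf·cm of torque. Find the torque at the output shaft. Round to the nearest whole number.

1429 kgf·cm

chain 64/20 = 3.2 → τ = 38.16·3.2·0.94 = 114.79 kgf·cm
gear mesh 88/44 = 2 → τ = 114.79·2·0.99 = 227.27 kgf·cm
chain 51/34 = 1.5 → τ = 227.27·1.5·0.97 = 330.68 kgf·cm
gear mesh 34/20 = 1.7 → τ = 330.68·1.7·0.96 = 539.68 kgf·cm
gear mesh 127/47 = 2.7021 → τ = 539.68·2.7021·0.98 = 1429.1 kgf·cm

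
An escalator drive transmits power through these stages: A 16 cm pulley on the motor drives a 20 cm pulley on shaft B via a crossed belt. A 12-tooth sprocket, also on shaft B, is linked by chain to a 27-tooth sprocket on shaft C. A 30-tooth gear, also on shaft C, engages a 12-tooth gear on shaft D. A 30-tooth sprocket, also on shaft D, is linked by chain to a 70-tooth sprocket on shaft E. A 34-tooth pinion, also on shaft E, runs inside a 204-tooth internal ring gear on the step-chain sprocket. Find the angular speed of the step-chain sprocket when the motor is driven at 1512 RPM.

96 RPM

belt 20/16 = 1.25 → 1512/1.25 = 1209.6 RPM
chain 27/12 = 2.25 → 1209.6/2.25 = 537.6 RPM
gear mesh 12/30 = 0.4 → 537.6/0.4 = 1344 RPM
chain 70/30 = 2.3333 → 1344/2.3333 = 576 RPM
internal gear 204/34 = 6 → 576/6 = 96 RPM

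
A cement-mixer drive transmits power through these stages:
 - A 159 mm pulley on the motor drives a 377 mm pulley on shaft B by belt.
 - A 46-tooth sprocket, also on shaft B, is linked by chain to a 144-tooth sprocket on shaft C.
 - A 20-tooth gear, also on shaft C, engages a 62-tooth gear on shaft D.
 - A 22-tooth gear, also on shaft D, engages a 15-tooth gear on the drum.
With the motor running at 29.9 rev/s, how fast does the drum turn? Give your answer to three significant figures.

1.91 rev/s

Belt: ratio = 377/159 = 2.3711, so shaft B turns at 29.9 / 2.3711 = 12.61 rev/s.
Chain: ratio = 144/46 = 3.1304, so shaft C turns at 12.61 / 3.1304 = 4.0283 rev/s.
Gear mesh: ratio = 62/20 = 3.1, so shaft D turns at 4.0283 / 3.1 = 1.2995 rev/s.
Gear mesh: ratio = 15/22 = 0.68182, so the drum turns at 1.2995 / 0.68182 = 1.9059 rev/s.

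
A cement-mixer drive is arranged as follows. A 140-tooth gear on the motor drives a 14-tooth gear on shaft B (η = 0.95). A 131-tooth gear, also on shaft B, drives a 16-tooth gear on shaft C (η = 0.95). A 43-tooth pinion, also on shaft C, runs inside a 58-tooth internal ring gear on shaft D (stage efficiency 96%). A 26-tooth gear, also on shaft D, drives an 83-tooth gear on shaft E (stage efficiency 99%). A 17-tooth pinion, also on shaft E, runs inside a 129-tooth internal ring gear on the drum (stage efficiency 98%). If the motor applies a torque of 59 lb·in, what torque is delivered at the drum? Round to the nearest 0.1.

After the gear mesh (14/140): 59 × 0.1 × 0.95 = 5.605 lb·in
After the gear mesh (16/131): 5.605 × 0.12214 × 0.95 = 0.65035 lb·in
After the internal gear (58/43): 0.65035 × 1.3488 × 0.96 = 0.84213 lb·in
After the gear mesh (83/26): 0.84213 × 3.1923 × 0.99 = 2.6615 lb·in
After the internal gear (129/17): 2.6615 × 7.5882 × 0.98 = 19.792 lb·in

19.8 lb·in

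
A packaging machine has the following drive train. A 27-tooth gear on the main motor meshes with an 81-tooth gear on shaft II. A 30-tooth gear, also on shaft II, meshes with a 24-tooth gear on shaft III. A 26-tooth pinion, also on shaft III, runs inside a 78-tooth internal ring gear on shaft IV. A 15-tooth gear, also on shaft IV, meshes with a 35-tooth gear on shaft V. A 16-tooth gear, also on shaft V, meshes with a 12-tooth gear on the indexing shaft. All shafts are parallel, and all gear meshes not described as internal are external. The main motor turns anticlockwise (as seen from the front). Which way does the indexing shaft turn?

the main motor → shaft II: external mesh, 1 reversal → CW.
shaft II → shaft III: external mesh, 1 reversal → CCW.
shaft III → shaft IV: internal mesh, same direction → CCW.
shaft IV → shaft V: external mesh, 1 reversal → CW.
shaft V → the indexing shaft: external mesh, 1 reversal → CCW.
4 reversals in total — an even number — so the indexing shaft turns the same way as the main motor.

anticlockwise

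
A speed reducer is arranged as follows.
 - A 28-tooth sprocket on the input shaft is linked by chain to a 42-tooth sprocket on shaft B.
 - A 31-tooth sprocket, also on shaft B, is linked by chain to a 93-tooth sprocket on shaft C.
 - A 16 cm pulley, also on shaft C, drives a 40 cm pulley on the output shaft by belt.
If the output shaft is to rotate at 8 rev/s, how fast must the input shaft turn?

Overall ratio R = 1.5 × 3 × 2.5 = 11.25.
Required input speed = output speed × R = 8 × 11.25 = 90 rev/s.

90 rev/s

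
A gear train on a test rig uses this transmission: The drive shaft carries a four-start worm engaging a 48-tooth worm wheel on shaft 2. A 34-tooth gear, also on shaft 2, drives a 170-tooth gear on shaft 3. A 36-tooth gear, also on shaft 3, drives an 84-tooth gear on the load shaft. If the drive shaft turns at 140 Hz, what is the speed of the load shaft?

1 Hz

worm 48/4 = 12 → 140/12 = 11.667 Hz
gear mesh 170/34 = 5 → 11.667/5 = 2.3333 Hz
gear mesh 84/36 = 2.3333 → 2.3333/2.3333 = 1 Hz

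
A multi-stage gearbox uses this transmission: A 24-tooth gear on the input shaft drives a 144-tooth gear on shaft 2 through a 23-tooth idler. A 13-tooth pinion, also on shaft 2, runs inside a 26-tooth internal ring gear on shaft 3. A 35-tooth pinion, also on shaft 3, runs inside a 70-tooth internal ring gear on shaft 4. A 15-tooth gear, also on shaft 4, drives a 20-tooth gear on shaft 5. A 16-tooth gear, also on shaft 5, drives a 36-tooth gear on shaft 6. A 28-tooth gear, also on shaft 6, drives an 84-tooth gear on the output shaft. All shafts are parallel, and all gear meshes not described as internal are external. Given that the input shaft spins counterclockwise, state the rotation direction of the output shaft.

clockwise

the input shaft → shaft 2: driver → idler → driven is 2 external meshes, 2 reversals → CCW.
shaft 2 → shaft 3: internal mesh, same direction → CCW.
shaft 3 → shaft 4: internal mesh, same direction → CCW.
shaft 4 → shaft 5: external mesh, 1 reversal → CW.
shaft 5 → shaft 6: external mesh, 1 reversal → CCW.
shaft 6 → the output shaft: external mesh, 1 reversal → CW.
5 reversals in total — an odd number — so the output shaft turns opposite to the input shaft.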